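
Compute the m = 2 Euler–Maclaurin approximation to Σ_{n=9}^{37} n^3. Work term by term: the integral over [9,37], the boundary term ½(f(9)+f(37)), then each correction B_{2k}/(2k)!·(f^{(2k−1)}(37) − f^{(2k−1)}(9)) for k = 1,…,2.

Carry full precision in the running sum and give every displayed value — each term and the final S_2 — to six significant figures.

Integral: ∫_9^37 x^3 dx = 466900.
Boundary: ½(f(9) + f(37)) = ½(729.000 + 50653.0) = 25691.0.
So far: 492591.
Correction k=1: B_{2}/2! · (f^{(1)}(37) − f^{(1)}(9)) = 1/12 · (4107.00 − 243.000) = 322.000.
Partial sum through k=1: 492913.
Correction k=2: B_{4}/4! · (f^{(3)}(37) − f^{(3)}(9)) = −1/720 · (6.00000 − 6.00000) = 0.00000.

S_2 ≈ 492913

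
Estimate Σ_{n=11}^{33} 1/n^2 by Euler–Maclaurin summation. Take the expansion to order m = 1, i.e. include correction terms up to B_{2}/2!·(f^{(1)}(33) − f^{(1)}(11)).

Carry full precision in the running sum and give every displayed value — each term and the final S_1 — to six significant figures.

S_1 ≈ 0.0653180

∫_11^33 1/x^2 dx evaluates to 0.0606061.
Boundary: ½(f(11) + f(33)) = ½(0.00826446 + 0.000918274) = 0.00459137.
Running total after boundary: 0.0651974.
k=1: B_{2}/(2)! × [f^{(1)}(33) − f^{(1)}(11)] = 1/12 × (-5.56529e-05 − (-0.00150263)) = 0.000120581.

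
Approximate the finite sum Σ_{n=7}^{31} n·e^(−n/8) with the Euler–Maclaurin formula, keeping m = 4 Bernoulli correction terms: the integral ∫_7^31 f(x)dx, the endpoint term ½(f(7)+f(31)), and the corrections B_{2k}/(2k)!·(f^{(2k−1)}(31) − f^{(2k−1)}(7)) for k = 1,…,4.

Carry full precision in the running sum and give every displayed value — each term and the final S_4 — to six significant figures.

Integral: ∫_7^31 x·e^(−x/8) dx = 43.5481.
Endpoint term: (f(7) + f(31))/2 = (2.91803 + 0.643384)/2 = 1.78071.
Integral + boundary = 45.3288.
Correction k=1: B_{2}/2! · (f^{(1)}(31) − f^{(1)}(7)) = 1/12 · (-0.0596687 − 0.0521078) = -0.00931471.
Partial sum through k=1: 45.3195.
Correction k=2: B_{4}/4! · (f^{(3)}(31) − f^{(3)}(7)) = −1/720 · (-0.000283751 − 0.0138411) = 1.96179e-05.
Partial sum through k=2: 45.3195.
Correction k=3: B_{6}/6! · (f^{(5)}(31) − f^{(5)}(7)) = 1/30240 · (5.70035e-06 − 0.000419813) = -1.36942e-08.
Partial sum through k=3: 45.3195.
Correction k=4: B_{8}/8! · (f^{(7)}(31) − f^{(7)}(7)) = −1/1209600 · (2.47411e-07 − 9.73999e-06) = 7.84770e-12.

S_4 ≈ 45.3195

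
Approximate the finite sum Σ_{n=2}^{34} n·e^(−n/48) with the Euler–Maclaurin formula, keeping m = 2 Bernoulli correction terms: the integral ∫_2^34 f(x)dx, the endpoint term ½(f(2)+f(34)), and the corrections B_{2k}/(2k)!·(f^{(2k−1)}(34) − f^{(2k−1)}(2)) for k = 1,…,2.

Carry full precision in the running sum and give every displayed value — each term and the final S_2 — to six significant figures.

S_2 ≈ 372.982

Integral: ∫_2^34 x·e^(−x/48) dx = 363.715.
Boundary: ½(f(2) + f(34)) = ½(1.91838 + 16.7438) = 9.33108.
Running total after boundary: 373.046.
k=1: B_{2}/(2)! × [f^{(1)}(34) − f^{(1)}(2)] = 1/12 × (0.143635 − 0.919223) = -0.0646323.
Running total after k=1: 372.982.
k=2: B_{4}/(4)! × [f^{(3)}(34) − f^{(3)}(2)] = −1/720 × (0.000489828 − 0.00123160) = 1.03024e-06.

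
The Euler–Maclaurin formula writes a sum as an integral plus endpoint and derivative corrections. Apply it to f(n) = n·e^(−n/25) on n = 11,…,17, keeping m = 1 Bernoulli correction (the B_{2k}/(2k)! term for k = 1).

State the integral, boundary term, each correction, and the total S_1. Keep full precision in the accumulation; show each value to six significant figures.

Integral: ∫_11^17 x·e^(−x/25) dx = 47.6849.
Endpoint term: (f(11) + f(17))/2 = (7.08440 + 8.61249)/2 = 7.84844.
So far: 55.5334.
Order-1 term: 1/12 · (0.162117 − 0.360660) = -0.0165452.

S_1 ≈ 55.5168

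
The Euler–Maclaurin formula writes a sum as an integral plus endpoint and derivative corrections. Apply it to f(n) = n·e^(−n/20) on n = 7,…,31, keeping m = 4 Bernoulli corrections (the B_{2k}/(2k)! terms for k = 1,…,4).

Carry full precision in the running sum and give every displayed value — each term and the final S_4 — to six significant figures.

∫_7^31 x·e^(−x/20) dx evaluates to 164.039.
½[f(7) + f(31)] = ½[4.93282 + 6.57969] = 5.75625.
Integral + boundary = 169.795.
Order-1 term: 1/12 · (-0.116736 − 0.458047) = -0.0478986.
After k=1: 169.747.
Order-2 term: −1/720 · (0.000769399 − 0.00466856) = 5.41550e-06.
After k=2: 169.747.
Order-3 term: 1/30240 · (4.57660e-06 − 2.04800e-05) = -5.25906e-10.
After k=3: 169.747.
Order-4 term: −1/1209600 · (1.80742e-08 − 7.32215e-08) = 4.55913e-14.

S_4 ≈ 169.747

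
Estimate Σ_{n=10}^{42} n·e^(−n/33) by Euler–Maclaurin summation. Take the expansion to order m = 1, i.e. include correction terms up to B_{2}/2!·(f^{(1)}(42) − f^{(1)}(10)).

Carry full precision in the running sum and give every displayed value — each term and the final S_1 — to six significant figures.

S_1 ≈ 364.400

The integral term ∫_10^42 x·e^(−x/33) dx = 354.875.
½[f(10) + f(42)] = ½[7.38577 + 11.7628] = 9.57429.
So far: 364.449.
Correction k=1: B_{2}/2! · (f^{(1)}(42) − f^{(1)}(10)) = 1/12 · (-0.0763818 − 0.514766) = -0.0492623.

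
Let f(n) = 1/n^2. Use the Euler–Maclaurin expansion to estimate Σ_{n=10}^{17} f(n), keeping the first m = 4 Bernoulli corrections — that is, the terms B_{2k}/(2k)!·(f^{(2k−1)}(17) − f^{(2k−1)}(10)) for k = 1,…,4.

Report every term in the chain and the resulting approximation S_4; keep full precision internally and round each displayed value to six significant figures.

S_4 ≈ 0.0480390

Integral: ∫_10^17 1/x^2 dx = 0.0411765.
Boundary: ½(f(10) + f(17)) = ½(0.0100000 + 0.00346021) = 0.00673010.
Integral + boundary = 0.0479066.
Correction k=1: B_{2}/2! · (f^{(1)}(17) − f^{(1)}(10)) = 1/12 · (-0.000407083 − (-0.00200000)) = 0.000132743.
After k=1: 0.0480393.
Correction k=2: B_{4}/4! · (f^{(3)}(17) − f^{(3)}(10)) = −1/720 · (-1.69031e-05 − (-0.000240000)) = -3.09857e-07.
After k=2: 0.0480390.
Correction k=3: B_{6}/6! · (f^{(5)}(17) − f^{(5)}(10)) = 1/30240 · (-1.75465e-06 − (-7.20000e-05)) = 2.32293e-09.
After k=3: 0.0480390.
Correction k=4: B_{8}/8! · (f^{(7)}(17) − f^{(7)}(10)) = −1/1209600 · (-3.40001e-07 − (-4.03200e-05)) = -3.30522e-11.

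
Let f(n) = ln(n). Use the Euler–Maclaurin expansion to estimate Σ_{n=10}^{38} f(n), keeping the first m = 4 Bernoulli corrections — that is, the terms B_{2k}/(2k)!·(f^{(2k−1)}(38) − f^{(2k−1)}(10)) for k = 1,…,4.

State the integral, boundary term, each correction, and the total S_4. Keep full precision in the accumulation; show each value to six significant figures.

S_4 ≈ 90.1664

Integral: ∫_10^38 ln(x) dx = 87.2024.
½[f(10) + f(38)] = ½[2.30259 + 3.63759] = 2.97009.
Integral + boundary = 90.1725.
Order-1 term: 1/12 · (0.0263158 − 0.100000) = -0.00614035.
Running total after k=1: 90.1664.
Order-2 term: −1/720 · (3.64485e-05 − 0.00200000) = 2.72715e-06.
Running total after k=2: 90.1664.
Order-3 term: 1/30240 · (3.02896e-07 − 0.000240000) = -7.92649e-09.
Running total after k=3: 90.1664.
Order-4 term: −1/1209600 · (6.29285e-09 − 7.20000e-05) = 5.95186e-11.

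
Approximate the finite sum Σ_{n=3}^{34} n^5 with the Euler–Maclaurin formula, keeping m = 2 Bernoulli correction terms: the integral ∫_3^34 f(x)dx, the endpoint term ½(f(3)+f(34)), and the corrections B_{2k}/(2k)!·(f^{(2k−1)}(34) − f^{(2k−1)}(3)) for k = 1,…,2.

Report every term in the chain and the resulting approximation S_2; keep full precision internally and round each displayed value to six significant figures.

Integral: ∫_3^34 x^5 dx = 2.57467e+08.
½[f(3) + f(34)] = ½[243.000 + 4.54354e+07] = 2.27178e+07.
So far: 2.80185e+08.
k=1: B_{2}/(2)! × [f^{(1)}(34) − f^{(1)}(3)] = 1/12 × (6.68168e+06 − 405.000) = 556773.
Partial sum through k=1: 2.80742e+08.
k=2: B_{4}/(4)! × [f^{(3)}(34) − f^{(3)}(3)] = −1/720 × (69360.0 − 540.000) = -95.5833.

S_2 ≈ 2.80742e+08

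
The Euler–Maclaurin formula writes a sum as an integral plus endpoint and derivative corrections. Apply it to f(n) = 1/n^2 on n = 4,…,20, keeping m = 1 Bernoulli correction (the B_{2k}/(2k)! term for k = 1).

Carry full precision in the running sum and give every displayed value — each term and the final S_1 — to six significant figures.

S_1 ≈ 0.235083

The integral term ∫_4^20 1/x^2 dx = 0.200000.
½[f(4) + f(20)] = ½[0.0625000 + 0.00250000] = 0.0325000.
Running total after boundary: 0.232500.
Order-1 term: 1/12 · (-0.000250000 − (-0.0312500)) = 0.00258333.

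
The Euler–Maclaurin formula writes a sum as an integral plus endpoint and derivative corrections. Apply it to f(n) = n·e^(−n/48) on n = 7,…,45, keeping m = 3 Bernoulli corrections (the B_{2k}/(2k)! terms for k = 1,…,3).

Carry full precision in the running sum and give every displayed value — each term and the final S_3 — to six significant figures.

S_3 ≈ 545.406

The integral term ∫_7^45 x·e^(−x/48) dx = 533.629.
½[f(7) + f(45)] = ½[6.05011 + 17.6223] = 11.8362.
So far: 545.465.
Order-1 term: 1/12 · (0.0244754 − 0.738258) = -0.0594819.
Running total after k=1: 545.406.
Order-2 term: −1/720 · (0.000350558 − 0.00107069) = 1.00018e-06.
Running total after k=2: 545.406.
Order-3 term: 1/30240 · (2.99694e-07 − 7.90342e-07) = -1.62252e-11.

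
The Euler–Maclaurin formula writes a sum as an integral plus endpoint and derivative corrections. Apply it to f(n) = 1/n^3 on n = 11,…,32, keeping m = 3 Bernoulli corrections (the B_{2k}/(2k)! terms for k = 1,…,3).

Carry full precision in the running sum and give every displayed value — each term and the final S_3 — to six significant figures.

S_3 ≈ 0.00405166

∫_11^32 1/x^3 dx evaluates to 0.00364395.
½[f(11) + f(32)] = ½[0.000751315 + 3.05176e-05] = 0.000390916.
So far: 0.00403487.
Order-1 term: 1/12 · (-2.86102e-06 − (-0.000204904)) = 1.68369e-05.
Partial sum through k=1: 0.00405170.
Order-2 term: −1/720 · (-5.58794e-08 − (-3.38684e-05)) = -4.69619e-08.
Partial sum through k=2: 0.00405166.
Order-3 term: 1/30240 · (-2.29193e-09 − (-1.17560e-05)) = 3.88680e-10.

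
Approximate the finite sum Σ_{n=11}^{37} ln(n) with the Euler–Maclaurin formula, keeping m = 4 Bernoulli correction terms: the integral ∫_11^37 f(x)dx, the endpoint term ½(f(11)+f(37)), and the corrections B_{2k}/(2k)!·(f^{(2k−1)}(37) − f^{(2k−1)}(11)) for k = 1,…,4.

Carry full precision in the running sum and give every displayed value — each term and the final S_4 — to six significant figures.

The integral term ∫_11^37 ln(x) dx = 81.2271.
Boundary: ½(f(11) + f(37)) = ½(2.39790 + 3.61092) = 3.00441.
So far: 84.2315.
Order-1 term: 1/12 · (0.0270270 − 0.0909091) = -0.00532351.
After k=1: 84.2262.
Order-2 term: −1/720 · (3.94843e-05 − 0.00150263) = 2.03215e-06.
After k=2: 84.2262.
Order-3 term: 1/30240 · (3.46101e-07 − 0.000149021) = -4.91650e-09.
After k=3: 84.2262.
Order-4 term: −1/1209600 · (7.58439e-09 − 3.69474e-05) = 3.05389e-11.

S_4 ≈ 84.2262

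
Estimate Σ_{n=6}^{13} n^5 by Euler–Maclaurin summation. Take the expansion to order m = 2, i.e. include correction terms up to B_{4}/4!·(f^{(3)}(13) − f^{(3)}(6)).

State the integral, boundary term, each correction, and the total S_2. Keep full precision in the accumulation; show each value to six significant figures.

S_2 ≈ 997576

The integral term ∫_6^13 x^5 dx = 796692.
Endpoint term: (f(6) + f(13))/2 = (7776.00 + 371293)/2 = 189534.
So far: 986227.
k=1: B_{2}/(2)! × [f^{(1)}(13) − f^{(1)}(6)] = 1/12 × (142805 − 6480.00) = 11360.4.
Running total after k=1: 997587.
k=2: B_{4}/(4)! × [f^{(3)}(13) − f^{(3)}(6)] = −1/720 × (10140.0 − 2160.00) = -11.0833.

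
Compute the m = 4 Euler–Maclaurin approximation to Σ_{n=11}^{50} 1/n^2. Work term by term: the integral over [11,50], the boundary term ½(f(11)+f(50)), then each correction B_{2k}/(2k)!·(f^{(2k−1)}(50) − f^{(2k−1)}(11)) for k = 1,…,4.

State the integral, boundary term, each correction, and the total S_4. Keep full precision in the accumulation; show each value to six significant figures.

The integral term ∫_11^50 1/x^2 dx = 0.0709091.
Boundary: ½(f(11) + f(50)) = ½(0.00826446 + 0.000400000) = 0.00433223.
So far: 0.0752413.
k=1: B_{2}/(2)! × [f^{(1)}(50) − f^{(1)}(11)] = 1/12 × (-1.60000e-05 − (-0.00150263)) = 0.000123886.
Partial sum through k=1: 0.0753652.
k=2: B_{4}/(4)! × [f^{(3)}(50) − f^{(3)}(11)] = −1/720 × (-7.68000e-08 − (-0.000149021)) = -2.06867e-07.
Partial sum through k=2: 0.0753650.
k=3: B_{6}/(6)! × [f^{(5)}(50) − f^{(5)}(11)] = 1/30240 × (-9.21600e-10 − (-3.69474e-05)) = 1.22177e-09.
Partial sum through k=3: 0.0753650.
k=4: B_{8}/(8)! × [f^{(7)}(50) − f^{(7)}(11)] = −1/1209600 × (-2.06438e-11 − (-1.70996e-05)) = -1.41366e-11.

S_4 ≈ 0.0753650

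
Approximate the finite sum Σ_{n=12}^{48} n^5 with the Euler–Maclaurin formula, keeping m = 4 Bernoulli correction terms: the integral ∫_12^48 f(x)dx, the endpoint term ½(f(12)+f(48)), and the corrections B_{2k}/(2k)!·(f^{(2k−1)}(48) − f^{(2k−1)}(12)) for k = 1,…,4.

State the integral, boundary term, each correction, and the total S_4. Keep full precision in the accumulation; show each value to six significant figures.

The integral term ∫_12^48 x^5 dx = 2.03793e+09.
½[f(12) + f(48)] = ½[248832 + 2.54804e+08] = 1.27526e+08.
So far: 2.16546e+09.
Correction k=1: B_{2}/2! · (f^{(1)}(48) − f^{(1)}(12)) = 1/12 · (2.65421e+07 − 103680) = 2.20320e+06.
After k=1: 2.16766e+09.
Correction k=2: B_{4}/4! · (f^{(3)}(48) − f^{(3)}(12)) = −1/720 · (138240 − 8640.00) = -180.000.
After k=2: 2.16766e+09.
Correction k=3: B_{6}/6! · (f^{(5)}(48) − f^{(5)}(12)) = 1/30240 · (120.000 − 120.000) = 0.00000.
After k=3: 2.16766e+09.
Correction k=4: B_{8}/8! · (f^{(7)}(48) − f^{(7)}(12)) = −1/1209600 · (0.00000 − 0.00000) = 0.00000.

S_4 ≈ 2.16766e+09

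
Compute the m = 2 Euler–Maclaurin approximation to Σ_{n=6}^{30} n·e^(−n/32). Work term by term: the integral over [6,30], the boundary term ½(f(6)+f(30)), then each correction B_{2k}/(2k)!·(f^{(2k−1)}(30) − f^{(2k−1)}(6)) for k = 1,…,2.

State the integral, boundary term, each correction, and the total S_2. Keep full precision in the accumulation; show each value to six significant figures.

Integral: ∫_6^30 x·e^(−x/32) dx = 231.154.
½[f(6) + f(30)] = ½[4.97417 + 11.7482] = 8.36117.
So far: 239.515.
Order-1 term: 1/12 · (0.0244754 − 0.673586) = -0.0540926.
Partial sum through k=1: 239.461.
Order-2 term: −1/720 · (0.000788756 − 0.00227700) = 2.06700e-06.

S_2 ≈ 239.461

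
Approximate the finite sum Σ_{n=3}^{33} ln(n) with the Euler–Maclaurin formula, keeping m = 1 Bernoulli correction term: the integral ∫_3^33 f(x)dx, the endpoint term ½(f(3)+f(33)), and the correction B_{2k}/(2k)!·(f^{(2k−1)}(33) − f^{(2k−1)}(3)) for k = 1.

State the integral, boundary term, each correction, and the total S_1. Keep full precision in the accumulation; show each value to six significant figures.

S_1 ≈ 84.3612

Integral: ∫_3^33 ln(x) dx = 82.0889.
½[f(3) + f(33)] = ½[1.09861 + 3.49651] = 2.29756.
So far: 84.3865.
Correction k=1: B_{2}/2! · (f^{(1)}(33) − f^{(1)}(3)) = 1/12 · (0.0303030 − 0.333333) = -0.0252525.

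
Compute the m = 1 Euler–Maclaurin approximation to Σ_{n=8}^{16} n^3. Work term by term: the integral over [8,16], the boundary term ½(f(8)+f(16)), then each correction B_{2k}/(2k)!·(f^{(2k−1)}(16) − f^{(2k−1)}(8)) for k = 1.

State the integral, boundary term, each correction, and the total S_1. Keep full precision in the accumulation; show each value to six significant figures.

The integral term ∫_8^16 x^3 dx = 15360.0.
Boundary: ½(f(8) + f(16)) = ½(512.000 + 4096.00) = 2304.00.
Integral + boundary = 17664.0.
Order-1 term: 1/12 · (768.000 − 192.000) = 48.0000.

S_1 ≈ 17712.0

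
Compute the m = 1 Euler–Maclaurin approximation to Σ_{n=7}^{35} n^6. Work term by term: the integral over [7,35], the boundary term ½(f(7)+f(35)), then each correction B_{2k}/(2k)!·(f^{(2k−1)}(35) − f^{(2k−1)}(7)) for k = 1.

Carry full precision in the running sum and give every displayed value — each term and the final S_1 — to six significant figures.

S_1 ≈ 1.01367e+10

Integral: ∫_7^35 x^6 dx = 9.19121e+09.
Endpoint term: (f(7) + f(35))/2 = (117649 + 1.83827e+09)/2 = 9.19192e+08.
Running total after boundary: 1.01104e+10.
k=1: B_{2}/(2)! × [f^{(1)}(35) − f^{(1)}(7)] = 1/12 × (3.15131e+08 − 100842) = 2.62525e+07.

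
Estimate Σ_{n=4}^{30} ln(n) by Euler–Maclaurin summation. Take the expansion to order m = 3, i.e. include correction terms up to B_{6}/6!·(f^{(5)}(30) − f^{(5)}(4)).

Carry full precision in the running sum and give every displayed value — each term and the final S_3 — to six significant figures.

S_3 ≈ 72.8665

The integral term ∫_4^30 ln(x) dx = 70.4907.
Endpoint term: (f(4) + f(30))/2 = (1.38629 + 3.40120)/2 = 2.39375.
So far: 72.8845.
Order-1 term: 1/12 · (0.0333333 − 0.250000) = -0.0180556.
Partial sum through k=1: 72.8664.
Order-2 term: −1/720 · (7.40741e-05 − 0.0312500) = 4.32999e-05.
Partial sum through k=2: 72.8665.
Order-3 term: 1/30240 · (9.87654e-07 − 0.0234375) = -7.75017e-07.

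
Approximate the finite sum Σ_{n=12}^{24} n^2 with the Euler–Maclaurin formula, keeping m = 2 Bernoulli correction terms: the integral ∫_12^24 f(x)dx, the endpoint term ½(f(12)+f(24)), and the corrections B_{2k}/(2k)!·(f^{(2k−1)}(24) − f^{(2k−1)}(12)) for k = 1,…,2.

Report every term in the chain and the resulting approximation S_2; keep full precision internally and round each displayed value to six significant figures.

∫_12^24 x^2 dx evaluates to 4032.00.
Endpoint term: (f(12) + f(24))/2 = (144.000 + 576.000)/2 = 360.000.
Running total after boundary: 4392.00.
k=1: B_{2}/(2)! × [f^{(1)}(24) − f^{(1)}(12)] = 1/12 × (48.0000 − 24.0000) = 2.00000.
Partial sum through k=1: 4394.00.
k=2: B_{4}/(4)! × [f^{(3)}(24) − f^{(3)}(12)] = −1/720 × (0.00000 − 0.00000) = 0.00000.

S_2 ≈ 4394.00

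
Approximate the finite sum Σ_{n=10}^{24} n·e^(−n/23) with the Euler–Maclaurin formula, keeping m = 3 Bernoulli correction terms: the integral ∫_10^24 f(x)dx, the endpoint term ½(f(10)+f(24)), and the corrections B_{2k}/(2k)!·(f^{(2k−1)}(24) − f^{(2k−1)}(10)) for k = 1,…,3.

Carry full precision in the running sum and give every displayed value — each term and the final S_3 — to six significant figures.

S_3 ≈ 118.055

Integral: ∫_10^24 x·e^(−x/23) dx = 110.623.
½[f(10) + f(24)] = ½[6.47405 + 8.45346] = 7.46376.
So far: 118.087.
Correction k=1: B_{2}/2! · (f^{(1)}(24) − f^{(1)}(10)) = 1/12 · (-0.0153142 − 0.365925) = -0.0317699.
Running total after k=1: 118.055.
Correction k=2: B_{4}/4! · (f^{(3)}(24) − f^{(3)}(10)) = −1/720 · (0.00130272 − 0.00313939) = 2.55092e-06.
Running total after k=2: 118.055.
Correction k=3: B_{6}/6! · (f^{(5)}(24) − f^{(5)}(10)) = 1/30240 · (4.97995e-06 − 1.05615e-05) = -1.84576e-10.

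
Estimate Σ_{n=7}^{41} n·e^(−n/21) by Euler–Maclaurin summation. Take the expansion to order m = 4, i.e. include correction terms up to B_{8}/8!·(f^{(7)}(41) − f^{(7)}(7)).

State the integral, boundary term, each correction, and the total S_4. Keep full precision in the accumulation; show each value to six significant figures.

The integral term ∫_7^41 x·e^(−x/21) dx = 236.520.
Boundary: ½(f(7) + f(41)) = ½(5.01572 + 5.81936) = 5.41754.
Integral + boundary = 241.938.
Correction k=1: B_{2}/2! · (f^{(1)}(41) − f^{(1)}(7)) = 1/12 · (-0.135177 − 0.477688) = -0.0510720.
Partial sum through k=1: 241.887.
Correction k=2: B_{4}/4! · (f^{(3)}(41) − f^{(3)}(7)) = −1/720 · (0.000337176 − 0.00433277) = 5.54943e-06.
Partial sum through k=2: 241.887.
Correction k=3: B_{6}/6! · (f^{(5)}(41) − f^{(5)}(7)) = 1/30240 · (2.22421e-06 − 1.71935e-05) = -4.95017e-10.
Partial sum through k=3: 241.887.
Correction k=4: B_{8}/8! · (f^{(7)}(41) − f^{(7)}(7)) = −1/1209600 · (8.35339e-09 − 5.56965e-08) = 3.91395e-14.

S_4 ≈ 241.887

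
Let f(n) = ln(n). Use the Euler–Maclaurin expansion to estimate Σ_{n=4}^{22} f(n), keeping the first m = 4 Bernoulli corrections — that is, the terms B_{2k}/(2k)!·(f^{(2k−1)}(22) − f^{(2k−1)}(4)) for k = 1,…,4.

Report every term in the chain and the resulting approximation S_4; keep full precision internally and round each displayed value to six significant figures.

Integral: ∫_4^22 ln(x) dx = 44.4578.
Endpoint term: (f(4) + f(22))/2 = (1.38629 + 3.09104)/2 = 2.23867.
Running total after boundary: 46.6964.
Order-1 term: 1/12 · (0.0454545 − 0.250000) = -0.0170455.
Partial sum through k=1: 46.6794.
Order-2 term: −1/720 · (0.000187829 − 0.0312500) = 4.31419e-05.
Partial sum through k=2: 46.6794.
Order-3 term: 1/30240 · (4.65691e-06 − 0.0234375) = -7.74896e-07.
Partial sum through k=3: 46.6794.
Order-4 term: −1/1209600 · (2.88651e-07 − 0.0439453) = 3.63302e-08.

S_4 ≈ 46.6794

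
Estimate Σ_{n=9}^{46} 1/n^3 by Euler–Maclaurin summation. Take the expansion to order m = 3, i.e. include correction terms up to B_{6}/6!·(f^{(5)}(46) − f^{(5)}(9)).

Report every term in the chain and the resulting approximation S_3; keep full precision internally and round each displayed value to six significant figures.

The integral term ∫_9^46 1/x^3 dx = 0.00593654.
Boundary: ½(f(9) + f(46)) = ½(0.00137174 + 1.02737e-05) = 0.000691008.
So far: 0.00662755.
Order-1 term: 1/12 · (-6.70023e-07 − (-0.000457247)) = 3.80481e-05.
Partial sum through k=1: 0.00666560.
Order-2 term: −1/720 · (-6.33292e-09 − (-0.000112901)) = -1.56798e-07.
Partial sum through k=2: 0.00666544.
Order-3 term: 1/30240 · (-1.25701e-10 − (-5.85410e-05)) = 1.93588e-09.

S_3 ≈ 0.00666545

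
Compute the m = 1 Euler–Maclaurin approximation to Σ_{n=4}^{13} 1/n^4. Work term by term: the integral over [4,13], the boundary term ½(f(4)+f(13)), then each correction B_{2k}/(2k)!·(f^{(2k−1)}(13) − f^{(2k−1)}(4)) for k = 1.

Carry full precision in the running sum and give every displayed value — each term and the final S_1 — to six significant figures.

The integral term ∫_4^13 1/x^4 dx = 0.00505661.
Boundary: ½(f(4) + f(13)) = ½(0.00390625 + 3.50128e-05) = 0.00197063.
Integral + boundary = 0.00702724.
Correction k=1: B_{2}/2! · (f^{(1)}(13) − f^{(1)}(4)) = 1/12 · (-1.07732e-05 − (-0.00390625)) = 0.000324623.

S_1 ≈ 0.00735187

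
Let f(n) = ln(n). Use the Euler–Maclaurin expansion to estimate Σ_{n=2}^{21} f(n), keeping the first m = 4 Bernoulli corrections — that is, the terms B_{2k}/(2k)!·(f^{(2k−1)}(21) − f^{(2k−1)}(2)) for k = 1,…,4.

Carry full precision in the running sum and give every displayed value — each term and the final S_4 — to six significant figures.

∫_2^21 ln(x) dx evaluates to 43.5487.
Boundary: ½(f(2) + f(21)) = ½(0.693147 + 3.04452) = 1.86883.
So far: 45.4175.
Order-1 term: 1/12 · (0.0476190 − 0.500000) = -0.0376984.
After k=1: 45.3798.
Order-2 term: −1/720 · (0.000215959 − 0.250000) = 0.000346922.
After k=2: 45.3802.
Order-3 term: 1/30240 · (5.87645e-06 − 0.750000) = -2.48014e-05.
After k=3: 45.3801.
Order-4 term: −1/1209600 · (3.99758e-07 − 5.62500) = 4.65030e-06.

S_4 ≈ 45.3801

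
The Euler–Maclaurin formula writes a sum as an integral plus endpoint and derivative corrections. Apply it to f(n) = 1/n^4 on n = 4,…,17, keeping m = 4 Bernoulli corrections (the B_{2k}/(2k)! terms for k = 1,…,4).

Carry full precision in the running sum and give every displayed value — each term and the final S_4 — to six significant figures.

S_4 ≈ 0.00741544

∫_4^17 1/x^4 dx evaluates to 0.00514049.
Endpoint term: (f(4) + f(17))/2 = (0.00390625 + 1.19730e-05)/2 = 0.00195911.
Running total after boundary: 0.00709960.
Order-1 term: 1/12 · (-2.81719e-06 − (-0.00390625)) = 0.000325286.
Partial sum through k=1: 0.00742488.
Order-2 term: −1/720 · (-2.92441e-07 − (-0.00732422)) = -1.01721e-05.
Partial sum through k=2: 0.00741471.
Order-3 term: 1/30240 · (-5.66668e-08 − (-0.0256348)) = 8.47709e-07.
Partial sum through k=3: 0.00741556.
Order-4 term: −1/1209600 · (-1.76471e-08 − (-0.144196)) = -1.19209e-07.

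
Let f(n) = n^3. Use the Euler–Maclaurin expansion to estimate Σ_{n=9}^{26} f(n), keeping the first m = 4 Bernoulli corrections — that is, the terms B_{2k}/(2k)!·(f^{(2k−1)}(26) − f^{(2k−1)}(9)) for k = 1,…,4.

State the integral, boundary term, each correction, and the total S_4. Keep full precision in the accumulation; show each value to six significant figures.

Integral: ∫_9^26 x^3 dx = 112604.
½[f(9) + f(26)] = ½[729.000 + 17576.0] = 9152.50.
Integral + boundary = 121756.
Order-1 term: 1/12 · (2028.00 − 243.000) = 148.750.
Running total after k=1: 121905.
Order-2 term: −1/720 · (6.00000 − 6.00000) = 0.00000.
Running total after k=2: 121905.
Order-3 term: 1/30240 · (0.00000 − 0.00000) = 0.00000.
Running total after k=3: 121905.
Order-4 term: −1/1209600 · (0.00000 − 0.00000) = 0.00000.

S_4 ≈ 121905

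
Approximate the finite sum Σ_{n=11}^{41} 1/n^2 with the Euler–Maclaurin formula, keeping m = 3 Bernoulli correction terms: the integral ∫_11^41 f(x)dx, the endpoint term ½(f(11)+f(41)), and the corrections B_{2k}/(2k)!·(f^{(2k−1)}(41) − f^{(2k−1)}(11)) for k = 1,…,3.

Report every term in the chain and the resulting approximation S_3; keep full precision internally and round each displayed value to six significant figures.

S_3 ≈ 0.0710711

The integral term ∫_11^41 1/x^2 dx = 0.0665188.
½[f(11) + f(41)] = ½[0.00826446 + 0.000594884] = 0.00442967.
So far: 0.0709485.
k=1: B_{2}/(2)! × [f^{(1)}(41) − f^{(1)}(11)] = 1/12 × (-2.90187e-05 − (-0.00150263)) = 0.000122801.
Partial sum through k=1: 0.0710713.
k=2: B_{4}/(4)! × [f^{(3)}(41) − f^{(3)}(11)] = −1/720 × (-2.07153e-07 − (-0.000149021)) = -2.06686e-07.
Partial sum through k=2: 0.0710711.
k=3: B_{6}/(6)! × [f^{(5)}(41) − f^{(5)}(11)] = 1/30240 × (-3.69697e-09 − (-3.69474e-05)) = 1.22168e-09.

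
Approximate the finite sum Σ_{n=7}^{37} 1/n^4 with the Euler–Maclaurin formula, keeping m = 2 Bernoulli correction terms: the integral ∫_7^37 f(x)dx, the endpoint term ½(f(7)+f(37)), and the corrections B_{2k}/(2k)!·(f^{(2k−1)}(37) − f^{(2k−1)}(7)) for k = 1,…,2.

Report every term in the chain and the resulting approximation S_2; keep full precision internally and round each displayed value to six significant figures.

S_2 ≈ 0.00119338

The integral term ∫_7^37 1/x^4 dx = 0.000965237.
½[f(7) + f(37)] = ½[0.000416493 + 5.33572e-07] = 0.000208513.
Integral + boundary = 0.00117375.
Correction k=1: B_{2}/2! · (f^{(1)}(37) − f^{(1)}(7)) = 1/12 · (-5.76835e-08 − (-0.000237996)) = 1.98282e-05.
Running total after k=1: 0.00119358.
Correction k=2: B_{4}/4! · (f^{(3)}(37) − f^{(3)}(7)) = −1/720 · (-1.26406e-09 − (-0.000145712)) = -2.02376e-07.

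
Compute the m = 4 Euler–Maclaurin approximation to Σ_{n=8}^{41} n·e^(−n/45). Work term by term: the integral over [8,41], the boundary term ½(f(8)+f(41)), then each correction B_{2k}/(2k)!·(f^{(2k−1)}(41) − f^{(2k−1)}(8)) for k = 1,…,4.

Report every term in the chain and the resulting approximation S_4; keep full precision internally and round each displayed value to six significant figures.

∫_8^41 x·e^(−x/45) dx evaluates to 440.512.
½[f(8) + f(41)] = ½[6.69703 + 16.4852] = 11.5911.
Running total after boundary: 452.104.
Correction k=1: B_{2}/2! · (f^{(1)}(41) − f^{(1)}(8)) = 1/12 · (0.0357402 − 0.688306) = -0.0543805.
After k=1: 452.049.
Correction k=2: B_{4}/4! · (f^{(3)}(41) − f^{(3)}(8)) = −1/720 · (0.000414763 − 0.00116670) = 1.04435e-06.
After k=2: 452.049.
Correction k=3: B_{6}/6! · (f^{(5)}(41) − f^{(5)}(8)) = 1/30240 · (4.00926e-07 − 9.84440e-07) = -1.92961e-11.
After k=3: 452.049.
Correction k=4: B_{8}/8! · (f^{(7)}(41) − f^{(7)}(8)) = −1/1209600 · (2.94831e-10 − 6.87769e-10) = 3.24850e-16.

S_4 ≈ 452.049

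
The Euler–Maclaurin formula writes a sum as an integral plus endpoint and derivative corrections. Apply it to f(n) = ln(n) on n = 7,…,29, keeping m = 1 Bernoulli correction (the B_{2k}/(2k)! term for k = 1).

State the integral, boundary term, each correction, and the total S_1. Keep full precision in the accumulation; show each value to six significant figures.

∫_7^29 ln(x) dx evaluates to 62.0302.
Endpoint term: (f(7) + f(29))/2 = (1.94591 + 3.36730)/2 = 2.65660.
Integral + boundary = 64.6868.
k=1: B_{2}/(2)! × [f^{(1)}(29) − f^{(1)}(7)] = 1/12 × (0.0344828 − 0.142857) = -0.00903120.

S_1 ≈ 64.6778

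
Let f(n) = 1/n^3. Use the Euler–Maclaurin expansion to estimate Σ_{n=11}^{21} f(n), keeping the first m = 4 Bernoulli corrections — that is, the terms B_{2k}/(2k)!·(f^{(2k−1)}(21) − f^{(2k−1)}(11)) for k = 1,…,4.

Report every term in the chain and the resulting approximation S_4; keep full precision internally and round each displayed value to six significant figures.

Integral: ∫_11^21 1/x^3 dx = 0.00299844.
Boundary: ½(f(11) + f(21)) = ½(0.000751315 + 0.000107980) = 0.000429647.
Integral + boundary = 0.00342809.
Order-1 term: 1/12 · (-1.54257e-05 − (-0.000204904)) = 1.57899e-05.
Running total after k=1: 0.00344388.
Order-2 term: −1/720 · (-6.99577e-07 − (-3.38684e-05)) = -4.60679e-08.
Running total after k=2: 0.00344384.
Order-3 term: 1/30240 · (-6.66264e-08 − (-1.17560e-05)) = 3.86553e-10.
Running total after k=3: 0.00344384.
Order-4 term: −1/1209600 · (-1.08778e-08 − (-6.99530e-06)) = -5.77416e-12.

S_4 ≈ 0.00344384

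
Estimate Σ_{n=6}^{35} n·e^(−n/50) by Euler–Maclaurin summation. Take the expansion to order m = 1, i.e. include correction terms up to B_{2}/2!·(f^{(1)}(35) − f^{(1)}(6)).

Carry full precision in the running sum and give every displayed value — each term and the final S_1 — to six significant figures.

S_1 ≈ 384.188

The integral term ∫_6^35 x·e^(−x/50) dx = 372.890.
Endpoint term: (f(6) + f(35))/2 = (5.32152 + 17.3805)/2 = 11.3510.
Running total after boundary: 384.241.
Correction k=1: B_{2}/2! · (f^{(1)}(35) − f^{(1)}(6)) = 1/12 · (0.148976 − 0.780490) = -0.0526262.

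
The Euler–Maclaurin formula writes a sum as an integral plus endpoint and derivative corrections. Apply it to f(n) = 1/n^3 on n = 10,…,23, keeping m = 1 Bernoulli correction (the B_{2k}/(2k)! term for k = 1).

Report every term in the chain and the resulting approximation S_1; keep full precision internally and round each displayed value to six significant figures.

S_1 ≈ 0.00462002

The integral term ∫_10^23 1/x^3 dx = 0.00405482.
Boundary: ½(f(10) + f(23)) = ½(0.00100000 + 8.21895e-05) = 0.000541095.
So far: 0.00459592.
Correction k=1: B_{2}/2! · (f^{(1)}(23) − f^{(1)}(10)) = 1/12 · (-1.07204e-05 − (-0.000300000)) = 2.41066e-05.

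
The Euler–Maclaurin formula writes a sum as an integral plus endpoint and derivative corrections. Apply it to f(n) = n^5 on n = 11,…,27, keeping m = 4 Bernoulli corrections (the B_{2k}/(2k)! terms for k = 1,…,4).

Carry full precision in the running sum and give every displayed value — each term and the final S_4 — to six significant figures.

The integral term ∫_11^27 x^5 dx = 6.42748e+07.
Boundary: ½(f(11) + f(27)) = ½(161051 + 1.43489e+07) = 7.25498e+06.
So far: 7.15298e+07.
k=1: B_{2}/(2)! × [f^{(1)}(27) − f^{(1)}(11)] = 1/12 × (2.65720e+06 − 73205.0) = 215333.
After k=1: 7.17451e+07.
k=2: B_{4}/(4)! × [f^{(3)}(27) − f^{(3)}(11)] = −1/720 × (43740.0 − 7260.00) = -50.6667.
After k=2: 7.17451e+07.
k=3: B_{6}/(6)! × [f^{(5)}(27) − f^{(5)}(11)] = 1/30240 × (120.000 − 120.000) = 0.00000.
After k=3: 7.17451e+07.
k=4: B_{8}/(8)! × [f^{(7)}(27) − f^{(7)}(11)] = −1/1209600 × (0.00000 − 0.00000) = 0.00000.

S_4 ≈ 7.17451e+07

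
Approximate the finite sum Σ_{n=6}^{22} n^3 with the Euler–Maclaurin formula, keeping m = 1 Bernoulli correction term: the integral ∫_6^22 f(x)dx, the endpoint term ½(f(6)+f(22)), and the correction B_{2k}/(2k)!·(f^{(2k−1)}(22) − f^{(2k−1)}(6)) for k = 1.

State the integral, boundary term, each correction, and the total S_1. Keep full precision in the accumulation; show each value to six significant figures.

The integral term ∫_6^22 x^3 dx = 58240.0.
Boundary: ½(f(6) + f(22)) = ½(216.000 + 10648.0) = 5432.00.
Running total after boundary: 63672.0.
k=1: B_{2}/(2)! × [f^{(1)}(22) − f^{(1)}(6)] = 1/12 × (1452.00 − 108.000) = 112.000.

S_1 ≈ 63784.0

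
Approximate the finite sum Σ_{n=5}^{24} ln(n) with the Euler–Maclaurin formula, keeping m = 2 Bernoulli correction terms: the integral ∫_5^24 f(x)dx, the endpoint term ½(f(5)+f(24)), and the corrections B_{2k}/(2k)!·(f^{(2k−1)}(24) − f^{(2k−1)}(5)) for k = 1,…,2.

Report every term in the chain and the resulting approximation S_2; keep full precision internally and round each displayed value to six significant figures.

Integral: ∫_5^24 ln(x) dx = 49.2261.
Boundary: ½(f(5) + f(24)) = ½(1.60944 + 3.17805) = 2.39375.
So far: 51.6198.
Order-1 term: 1/12 · (0.0416667 − 0.200000) = -0.0131944.
After k=1: 51.6067.
Order-2 term: −1/720 · (0.000144676 − 0.0160000) = 2.20213e-05.

S_2 ≈ 51.6067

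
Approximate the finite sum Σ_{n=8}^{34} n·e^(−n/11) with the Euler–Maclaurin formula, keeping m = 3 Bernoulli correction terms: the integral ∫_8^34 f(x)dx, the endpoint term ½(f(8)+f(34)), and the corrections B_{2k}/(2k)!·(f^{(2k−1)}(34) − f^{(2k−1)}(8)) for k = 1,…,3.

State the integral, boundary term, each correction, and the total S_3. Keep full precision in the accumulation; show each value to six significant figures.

The integral term ∫_8^34 x·e^(−x/11) dx = 78.4910.
½[f(8) + f(34)] = ½[3.86580 + 1.54566] = 2.70573.
Integral + boundary = 81.1968.
k=1: B_{2}/(2)! × [f^{(1)}(34) − f^{(1)}(8)] = 1/12 × (-0.0950540 − 0.131789) = -0.0189036.
Running total after k=1: 81.1779.
k=2: B_{4}/(4)! × [f^{(3)}(34) − f^{(3)}(8)] = −1/720 × (-3.41552e-05 − 0.00907635) = 1.26535e-05.
Running total after k=2: 81.1779.
k=3: B_{6}/(6)! × [f^{(5)}(34) − f^{(5)}(8)] = 1/30240 × (5.92777e-06 − 0.000141021) = -4.46737e-09.

S_3 ≈ 81.1779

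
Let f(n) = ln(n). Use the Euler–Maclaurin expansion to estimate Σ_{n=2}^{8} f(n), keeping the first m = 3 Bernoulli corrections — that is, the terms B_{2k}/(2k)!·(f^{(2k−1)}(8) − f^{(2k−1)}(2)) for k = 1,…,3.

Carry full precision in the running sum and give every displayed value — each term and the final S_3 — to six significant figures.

∫_2^8 ln(x) dx evaluates to 9.24924.
Endpoint term: (f(2) + f(8))/2 = (0.693147 + 2.07944)/2 = 1.38629.
Integral + boundary = 10.6355.
Order-1 term: 1/12 · (0.125000 − 0.500000) = -0.0312500.
Running total after k=1: 10.6043.
Order-2 term: −1/720 · (0.00390625 − 0.250000) = 0.000341797.
Running total after k=2: 10.6046.
Order-3 term: 1/30240 · (0.000732422 − 0.750000) = -2.47774e-05.

S_3 ≈ 10.6046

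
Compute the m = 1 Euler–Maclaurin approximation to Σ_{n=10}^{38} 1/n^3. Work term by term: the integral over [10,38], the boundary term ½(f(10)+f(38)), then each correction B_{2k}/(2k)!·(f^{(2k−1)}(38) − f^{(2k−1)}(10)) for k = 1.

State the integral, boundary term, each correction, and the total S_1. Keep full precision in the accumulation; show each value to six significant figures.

∫_10^38 1/x^3 dx evaluates to 0.00465374.
Endpoint term: (f(10) + f(38))/2 = (0.00100000 + 1.82242e-05)/2 = 0.000509112.
Integral + boundary = 0.00516285.
k=1: B_{2}/(2)! × [f^{(1)}(38) − f^{(1)}(10)] = 1/12 × (-1.43876e-06 − (-0.000300000)) = 2.48801e-05.

S_1 ≈ 0.00518773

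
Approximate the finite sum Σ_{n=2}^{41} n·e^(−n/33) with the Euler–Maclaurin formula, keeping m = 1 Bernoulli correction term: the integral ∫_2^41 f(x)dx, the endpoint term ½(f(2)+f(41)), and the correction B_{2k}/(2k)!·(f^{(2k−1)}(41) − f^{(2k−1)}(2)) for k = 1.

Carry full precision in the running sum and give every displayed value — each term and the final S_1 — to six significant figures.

∫_2^41 x·e^(−x/33) dx evaluates to 382.114.
Boundary: ½(f(2) + f(41)) = ½(1.88239 + 11.8360) = 6.85921.
Running total after boundary: 388.973.
Correction k=1: B_{2}/2! · (f^{(1)}(41) − f^{(1)}(2)) = 1/12 · (-0.0699839 − 0.884152) = -0.0795113.

S_1 ≈ 388.894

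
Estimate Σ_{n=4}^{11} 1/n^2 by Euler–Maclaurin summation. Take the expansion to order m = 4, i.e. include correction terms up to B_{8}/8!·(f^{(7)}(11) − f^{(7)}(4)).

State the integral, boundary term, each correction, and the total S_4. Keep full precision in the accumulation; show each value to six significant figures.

Integral: ∫_4^11 1/x^2 dx = 0.159091.
½[f(4) + f(11)] = ½[0.0625000 + 0.00826446] = 0.0353822.
Integral + boundary = 0.194473.
Order-1 term: 1/12 · (-0.00150263 − (-0.0312500)) = 0.00247895.
Partial sum through k=1: 0.196952.
Order-2 term: −1/720 · (-0.000149021 − (-0.0234375)) = -3.23451e-05.
Partial sum through k=2: 0.196920.
Order-3 term: 1/30240 · (-3.69474e-05 − (-0.0439453)) = 1.45200e-06.
Partial sum through k=3: 0.196921.
Order-4 term: −1/1209600 · (-1.70996e-05 − (-0.153809)) = -1.27142e-07.

S_4 ≈ 0.196921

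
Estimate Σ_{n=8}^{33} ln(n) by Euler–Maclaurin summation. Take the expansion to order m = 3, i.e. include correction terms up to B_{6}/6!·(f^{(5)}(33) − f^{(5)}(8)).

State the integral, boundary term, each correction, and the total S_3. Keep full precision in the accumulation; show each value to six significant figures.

The integral term ∫_8^33 ln(x) dx = 73.7492.
½[f(8) + f(33)] = ½[2.07944 + 3.49651] = 2.78797.
Integral + boundary = 76.5372.
Order-1 term: 1/12 · (0.0303030 − 0.125000) = -0.00789141.
Running total after k=1: 76.5293.
Order-2 term: −1/720 · (5.56529e-05 − 0.00390625) = 5.34805e-06.
Running total after k=2: 76.5293.
Order-3 term: 1/30240 · (6.13256e-07 − 0.000732422) = -2.42000e-08.

S_3 ≈ 76.5293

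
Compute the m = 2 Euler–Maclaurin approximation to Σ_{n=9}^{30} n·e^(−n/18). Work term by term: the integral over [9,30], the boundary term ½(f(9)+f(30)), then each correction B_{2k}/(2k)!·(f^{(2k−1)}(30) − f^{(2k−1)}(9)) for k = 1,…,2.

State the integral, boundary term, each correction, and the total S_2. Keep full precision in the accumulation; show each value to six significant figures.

S_2 ≈ 137.112

The integral term ∫_9^30 x·e^(−x/18) dx = 131.585.
Boundary: ½(f(9) + f(30)) = ½(5.45878 + 5.66627) = 5.56252.
So far: 137.148.
Correction k=1: B_{2}/2! · (f^{(1)}(30) − f^{(1)}(9)) = 1/12 · (-0.125917 − 0.303265) = -0.0357652.
Running total after k=1: 137.112.
Correction k=2: B_{4}/4! · (f^{(3)}(30) − f^{(3)}(9)) = −1/720 · (0.000777266 − 0.00468002) = 5.42049e-06.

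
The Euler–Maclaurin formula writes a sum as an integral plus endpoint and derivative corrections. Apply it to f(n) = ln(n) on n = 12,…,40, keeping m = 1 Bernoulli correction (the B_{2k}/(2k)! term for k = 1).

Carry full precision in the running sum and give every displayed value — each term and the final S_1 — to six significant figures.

∫_12^40 ln(x) dx evaluates to 89.7363.
Boundary: ½(f(12) + f(40)) = ½(2.48491 + 3.68888) = 3.08689.
Integral + boundary = 92.8232.
Correction k=1: B_{2}/2! · (f^{(1)}(40) − f^{(1)}(12)) = 1/12 · (0.0250000 − 0.0833333) = -0.00486111.

S_1 ≈ 92.8183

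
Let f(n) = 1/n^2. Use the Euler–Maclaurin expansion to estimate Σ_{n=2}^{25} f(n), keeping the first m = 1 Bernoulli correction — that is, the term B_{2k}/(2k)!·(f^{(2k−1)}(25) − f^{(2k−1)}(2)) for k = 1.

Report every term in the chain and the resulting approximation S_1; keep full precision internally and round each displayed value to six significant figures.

S_1 ≈ 0.606623

The integral term ∫_2^25 1/x^2 dx = 0.460000.
Boundary: ½(f(2) + f(25)) = ½(0.250000 + 0.00160000) = 0.125800.
Integral + boundary = 0.585800.
k=1: B_{2}/(2)! × [f^{(1)}(25) − f^{(1)}(2)] = 1/12 × (-0.000128000 − (-0.250000)) = 0.0208227.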